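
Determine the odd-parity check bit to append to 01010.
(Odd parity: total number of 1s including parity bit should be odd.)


Number of 1s in data: 2
Parity bit: 1

1


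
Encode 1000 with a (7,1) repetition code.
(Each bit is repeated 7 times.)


Each bit -> 7 copies

1111111000000000000000000000


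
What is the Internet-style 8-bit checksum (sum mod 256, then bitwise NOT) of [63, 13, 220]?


Sum = 296 mod 256 = 40
Complement = 215

215


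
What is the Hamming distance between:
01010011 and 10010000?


XOR: 11000011
Count of 1s: 4

4


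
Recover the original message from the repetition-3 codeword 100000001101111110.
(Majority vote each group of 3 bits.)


Groups: 100, 000, 001, 101, 111, 110
Majority votes: 000111

000111


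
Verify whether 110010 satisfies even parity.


Number of 1s: 3

No, parity error (3 ones)


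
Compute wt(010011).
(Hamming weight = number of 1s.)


Counting 1s in 010011

3


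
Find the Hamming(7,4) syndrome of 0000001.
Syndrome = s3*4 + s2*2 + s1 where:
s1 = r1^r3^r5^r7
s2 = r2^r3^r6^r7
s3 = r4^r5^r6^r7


s1=1, s2=1, s3=1

Syndrome = 7 (error at position 7)


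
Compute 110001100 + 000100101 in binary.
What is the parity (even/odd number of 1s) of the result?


110001100 = 396
000100101 = 37
Sum = 433 = 110110001
1s count = 5

odd parity (5 ones in 110110001)


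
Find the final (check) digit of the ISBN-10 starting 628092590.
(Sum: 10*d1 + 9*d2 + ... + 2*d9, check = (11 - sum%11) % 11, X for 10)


Weighted sum: 253
253 mod 11 = 0

Check digit: 0


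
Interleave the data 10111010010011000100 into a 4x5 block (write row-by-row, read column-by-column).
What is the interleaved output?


Matrix:
  10111
  01001
  00110
  00100
Read columns: 10000100101110101100

10000100101110101100


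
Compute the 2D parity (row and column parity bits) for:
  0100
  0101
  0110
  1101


Row parities: 1001
Column parities: 1010

Row P: 1001, Col P: 1010, Corner: 0


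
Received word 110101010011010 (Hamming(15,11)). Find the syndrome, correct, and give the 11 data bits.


Syndrome = 0: no error detected

Data: 00100011010 (no errors)


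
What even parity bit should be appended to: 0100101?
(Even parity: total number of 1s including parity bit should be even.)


Number of 1s in data: 3
Parity bit: 1

1


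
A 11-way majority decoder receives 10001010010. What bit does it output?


Ones: 4 out of 11
Threshold: 6

0 (4/11 voted 1)


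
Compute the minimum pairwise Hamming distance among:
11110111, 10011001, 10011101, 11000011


Comparing all pairs, minimum distance: 1
Can detect 0 errors, correct 0 errors

1


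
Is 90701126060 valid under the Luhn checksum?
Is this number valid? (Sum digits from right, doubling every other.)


Luhn sum = 27
27 mod 10 = 7

Invalid (Luhn sum mod 10 = 7)


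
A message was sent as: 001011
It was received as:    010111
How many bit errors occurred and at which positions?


XOR: 011100

3 error(s) at position(s): 1, 2, 3


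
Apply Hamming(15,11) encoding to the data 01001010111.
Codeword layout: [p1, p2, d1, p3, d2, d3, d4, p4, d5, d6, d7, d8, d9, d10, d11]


Parity bits: p1=1, p2=1, p3=0, p4=1

110010011010111


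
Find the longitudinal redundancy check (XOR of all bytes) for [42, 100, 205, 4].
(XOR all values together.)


XOR chain: 42 ^ 100 ^ 205 ^ 4 = 135

135


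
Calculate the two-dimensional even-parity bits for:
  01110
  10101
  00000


Row parities: 110
Column parities: 11011

Row P: 110, Col P: 11011, Corner: 0


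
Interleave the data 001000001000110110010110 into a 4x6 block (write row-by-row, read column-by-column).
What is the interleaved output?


Matrix:
  001000
  001000
  110110
  010110
Read columns: 001000111100001100110000

001000111100001100110000


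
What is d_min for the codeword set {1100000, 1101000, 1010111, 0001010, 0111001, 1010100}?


Comparing all pairs, minimum distance: 1
Can detect 0 errors, correct 0 errors

1


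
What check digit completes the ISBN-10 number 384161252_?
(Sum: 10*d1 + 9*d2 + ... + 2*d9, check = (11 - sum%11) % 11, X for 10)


Weighted sum: 209
209 mod 11 = 0

Check digit: 0


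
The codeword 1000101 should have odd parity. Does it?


Number of 1s: 3

Yes, parity is correct (3 ones)


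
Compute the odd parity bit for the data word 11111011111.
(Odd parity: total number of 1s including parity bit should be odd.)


Number of 1s in data: 10
Parity bit: 1

1


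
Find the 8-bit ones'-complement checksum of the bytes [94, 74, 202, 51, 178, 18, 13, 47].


Sum = 677 mod 256 = 165
Complement = 90

90


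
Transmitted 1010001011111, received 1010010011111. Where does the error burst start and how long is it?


XOR: 0000011000000

Burst at position 5, length 2


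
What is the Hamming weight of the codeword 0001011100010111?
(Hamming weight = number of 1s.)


Counting 1s in 0001011100010111

8


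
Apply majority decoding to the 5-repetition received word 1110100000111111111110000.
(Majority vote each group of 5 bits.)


Groups: 11101, 00000, 11111, 11111, 10000
Majority votes: 10110

10110


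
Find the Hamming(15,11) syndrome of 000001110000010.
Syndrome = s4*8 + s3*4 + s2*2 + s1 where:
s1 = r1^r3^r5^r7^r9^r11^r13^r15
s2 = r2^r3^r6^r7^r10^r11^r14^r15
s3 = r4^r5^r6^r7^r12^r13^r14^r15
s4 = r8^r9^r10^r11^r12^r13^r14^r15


s1=1, s2=1, s3=1, s4=0

Syndrome = 7 (error at position 7)


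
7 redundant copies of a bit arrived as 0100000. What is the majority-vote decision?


Ones: 1 out of 7
Threshold: 4

0 (1/7 voted 1)


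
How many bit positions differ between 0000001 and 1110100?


XOR: 1110101
Count of 1s: 5

5


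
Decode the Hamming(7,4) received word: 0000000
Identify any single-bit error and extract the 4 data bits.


Syndrome = 0: no error detected

Data: 0000 (no errors)


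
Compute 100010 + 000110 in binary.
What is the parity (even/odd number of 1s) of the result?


100010 = 34
000110 = 6
Sum = 40 = 101000
1s count = 2

even parity (2 ones in 101000)


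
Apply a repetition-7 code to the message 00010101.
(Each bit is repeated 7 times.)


Each bit -> 7 copies

00000000000000000000011111110000000111111100000001111111


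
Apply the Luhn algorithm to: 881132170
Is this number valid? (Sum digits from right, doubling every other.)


Luhn sum = 31
31 mod 10 = 1

Invalid (Luhn sum mod 10 = 1)


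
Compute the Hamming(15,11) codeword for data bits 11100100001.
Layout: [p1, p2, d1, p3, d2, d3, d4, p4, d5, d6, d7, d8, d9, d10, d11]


Parity bits: p1=1, p2=0, p3=1, p4=0

101111000100001


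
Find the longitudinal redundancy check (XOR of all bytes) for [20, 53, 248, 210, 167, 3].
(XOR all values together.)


XOR chain: 20 ^ 53 ^ 248 ^ 210 ^ 167 ^ 3 = 175

175


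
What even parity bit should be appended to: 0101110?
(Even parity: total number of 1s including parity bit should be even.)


Number of 1s in data: 4
Parity bit: 0

0


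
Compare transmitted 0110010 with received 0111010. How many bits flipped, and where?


XOR: 0001000

1 error(s) at position(s): 3


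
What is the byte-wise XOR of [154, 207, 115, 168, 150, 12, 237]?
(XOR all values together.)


XOR chain: 154 ^ 207 ^ 115 ^ 168 ^ 150 ^ 12 ^ 237 = 249

249


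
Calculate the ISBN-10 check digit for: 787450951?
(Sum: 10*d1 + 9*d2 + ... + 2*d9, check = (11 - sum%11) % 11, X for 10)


Weighted sum: 309
309 mod 11 = 1

Check digit: X


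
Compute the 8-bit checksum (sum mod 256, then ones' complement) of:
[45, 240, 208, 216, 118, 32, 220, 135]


Sum = 1214 mod 256 = 190
Complement = 65

65


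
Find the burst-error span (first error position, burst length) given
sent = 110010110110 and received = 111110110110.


XOR: 001100000000

Burst at position 2, length 2


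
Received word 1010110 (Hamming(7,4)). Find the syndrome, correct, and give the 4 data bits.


Syndrome = 1: error at position 1

Data: 1110 (corrected bit 1)


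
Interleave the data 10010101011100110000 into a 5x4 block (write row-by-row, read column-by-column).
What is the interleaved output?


Matrix:
  1001
  0101
  0111
  0011
  0000
Read columns: 10000011000011011110

10000011000011011110


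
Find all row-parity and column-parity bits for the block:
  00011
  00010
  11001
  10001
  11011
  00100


Row parities: 011001
Column parities: 10110

Row P: 011001, Col P: 10110, Corner: 1


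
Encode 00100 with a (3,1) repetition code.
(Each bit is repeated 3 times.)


Each bit -> 3 copies

000000111000000


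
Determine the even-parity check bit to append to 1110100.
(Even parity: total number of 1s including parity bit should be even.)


Number of 1s in data: 4
Parity bit: 0

0


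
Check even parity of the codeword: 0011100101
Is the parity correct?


Number of 1s: 5

No, parity error (5 ones)


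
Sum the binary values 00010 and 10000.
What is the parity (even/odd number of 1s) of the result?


00010 = 2
10000 = 16
Sum = 18 = 10010
1s count = 2

even parity (2 ones in 10010)


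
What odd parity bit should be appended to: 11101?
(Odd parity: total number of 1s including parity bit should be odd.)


Number of 1s in data: 4
Parity bit: 1

1


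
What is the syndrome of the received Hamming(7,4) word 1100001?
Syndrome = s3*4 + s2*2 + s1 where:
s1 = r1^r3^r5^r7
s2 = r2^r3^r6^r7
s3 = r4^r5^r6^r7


s1=0, s2=0, s3=1

Syndrome = 4 (error at position 4)


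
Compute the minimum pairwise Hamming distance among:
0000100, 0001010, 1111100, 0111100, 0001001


Comparing all pairs, minimum distance: 1
Can detect 0 errors, correct 0 errors

1


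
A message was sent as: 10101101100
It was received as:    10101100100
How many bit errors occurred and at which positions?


XOR: 00000001000

1 error(s) at position(s): 7


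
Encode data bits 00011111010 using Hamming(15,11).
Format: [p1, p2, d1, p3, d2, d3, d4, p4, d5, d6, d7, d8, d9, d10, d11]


Parity bits: p1=1, p2=0, p3=1, p4=1

100100111111010


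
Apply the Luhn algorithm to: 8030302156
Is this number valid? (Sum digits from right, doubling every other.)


Luhn sum = 31
31 mod 10 = 1

Invalid (Luhn sum mod 10 = 1)


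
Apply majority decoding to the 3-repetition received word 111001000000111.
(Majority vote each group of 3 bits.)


Groups: 111, 001, 000, 000, 111
Majority votes: 10001

10001


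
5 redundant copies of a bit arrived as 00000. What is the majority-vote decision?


Ones: 0 out of 5
Threshold: 3

0 (0/5 voted 1)


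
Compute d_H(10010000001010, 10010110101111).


XOR: 00000110100101
Count of 1s: 5

5


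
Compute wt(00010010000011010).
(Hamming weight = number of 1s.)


Counting 1s in 00010010000011010

5


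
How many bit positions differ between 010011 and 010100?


XOR: 000111
Count of 1s: 3

3


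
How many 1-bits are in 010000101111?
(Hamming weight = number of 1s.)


Counting 1s in 010000101111

6


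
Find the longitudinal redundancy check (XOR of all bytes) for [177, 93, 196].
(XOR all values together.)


XOR chain: 177 ^ 93 ^ 196 = 40

40


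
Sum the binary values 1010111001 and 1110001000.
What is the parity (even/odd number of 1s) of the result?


1010111001 = 697
1110001000 = 904
Sum = 1601 = 11001000001
1s count = 4

even parity (4 ones in 11001000001)


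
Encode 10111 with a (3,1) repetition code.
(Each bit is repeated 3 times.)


Each bit -> 3 copies

111000111111111


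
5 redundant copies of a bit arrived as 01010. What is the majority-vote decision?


Ones: 2 out of 5
Threshold: 3

0 (2/5 voted 1)


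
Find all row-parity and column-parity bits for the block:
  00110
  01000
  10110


Row parities: 011
Column parities: 11000

Row P: 011, Col P: 11000, Corner: 0


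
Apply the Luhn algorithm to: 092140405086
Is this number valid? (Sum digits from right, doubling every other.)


Luhn sum = 44
44 mod 10 = 4

Invalid (Luhn sum mod 10 = 4)


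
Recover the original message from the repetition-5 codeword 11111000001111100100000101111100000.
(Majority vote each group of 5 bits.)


Groups: 11111, 00000, 11111, 00100, 00010, 11111, 00000
Majority votes: 1010010

1010010


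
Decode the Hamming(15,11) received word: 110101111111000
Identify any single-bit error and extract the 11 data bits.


Syndrome = 10: error at position 10

Data: 00111011000 (corrected bit 10)


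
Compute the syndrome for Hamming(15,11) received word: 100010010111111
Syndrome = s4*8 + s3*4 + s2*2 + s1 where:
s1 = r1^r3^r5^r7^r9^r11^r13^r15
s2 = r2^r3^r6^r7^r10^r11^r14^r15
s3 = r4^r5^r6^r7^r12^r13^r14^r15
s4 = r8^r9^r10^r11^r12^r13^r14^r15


s1=1, s2=0, s3=1, s4=1

Syndrome = 13 (error at position 13)


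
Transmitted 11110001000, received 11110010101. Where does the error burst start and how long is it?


XOR: 00000011101

Burst at position 6, length 5


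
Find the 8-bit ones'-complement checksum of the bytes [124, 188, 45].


Sum = 357 mod 256 = 101
Complement = 154

154


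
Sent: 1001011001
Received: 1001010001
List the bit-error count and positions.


XOR: 0000001000

1 error(s) at position(s): 6


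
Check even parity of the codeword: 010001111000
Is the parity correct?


Number of 1s: 5

No, parity error (5 ones)


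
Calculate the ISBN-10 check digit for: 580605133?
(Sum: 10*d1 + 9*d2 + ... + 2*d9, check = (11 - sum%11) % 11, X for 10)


Weighted sum: 208
208 mod 11 = 10

Check digit: 1


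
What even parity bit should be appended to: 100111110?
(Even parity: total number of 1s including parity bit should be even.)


Number of 1s in data: 6
Parity bit: 0

0


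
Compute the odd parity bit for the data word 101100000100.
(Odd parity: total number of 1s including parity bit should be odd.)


Number of 1s in data: 4
Parity bit: 1

1


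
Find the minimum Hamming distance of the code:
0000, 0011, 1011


Comparing all pairs, minimum distance: 1
Can detect 0 errors, correct 0 errors

1


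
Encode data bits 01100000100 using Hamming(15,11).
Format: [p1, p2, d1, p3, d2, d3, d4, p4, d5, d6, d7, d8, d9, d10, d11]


Parity bits: p1=0, p2=1, p3=1, p4=1

010111010000100


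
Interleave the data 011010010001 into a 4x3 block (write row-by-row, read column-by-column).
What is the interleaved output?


Matrix:
  011
  010
  010
  001
Read columns: 000011101001

000011101001


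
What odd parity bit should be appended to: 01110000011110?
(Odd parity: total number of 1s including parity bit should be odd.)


Number of 1s in data: 7
Parity bit: 0

0


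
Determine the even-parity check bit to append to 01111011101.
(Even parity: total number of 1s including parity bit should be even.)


Number of 1s in data: 8
Parity bit: 0

0


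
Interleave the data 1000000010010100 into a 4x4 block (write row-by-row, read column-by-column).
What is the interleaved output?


Matrix:
  1000
  0000
  1001
  0100
Read columns: 1010000100000010

1010000100000010


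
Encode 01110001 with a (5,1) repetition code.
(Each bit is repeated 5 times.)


Each bit -> 5 copies

0000011111111111111100000000000000011111


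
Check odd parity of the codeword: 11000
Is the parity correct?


Number of 1s: 2

No, parity error (2 ones)


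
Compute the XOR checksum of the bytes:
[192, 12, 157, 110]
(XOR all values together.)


XOR chain: 192 ^ 12 ^ 157 ^ 110 = 63

63


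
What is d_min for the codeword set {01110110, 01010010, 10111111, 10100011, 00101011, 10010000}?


Comparing all pairs, minimum distance: 2
Can detect 1 errors, correct 0 errors

2


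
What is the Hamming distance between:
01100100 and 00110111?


XOR: 01010011
Count of 1s: 4

4


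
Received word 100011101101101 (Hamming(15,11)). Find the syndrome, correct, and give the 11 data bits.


Syndrome = 8: error at position 8

Data: 01111101101 (corrected bit 8)


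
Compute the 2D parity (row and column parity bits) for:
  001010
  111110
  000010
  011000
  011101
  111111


Row parities: 011000
Column parities: 001100

Row P: 011000, Col P: 001100, Corner: 0


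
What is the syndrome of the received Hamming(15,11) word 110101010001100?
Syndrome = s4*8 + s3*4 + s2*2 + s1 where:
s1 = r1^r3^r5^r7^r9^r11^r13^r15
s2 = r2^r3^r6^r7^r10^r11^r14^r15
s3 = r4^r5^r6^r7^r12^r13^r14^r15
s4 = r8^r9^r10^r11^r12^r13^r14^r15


s1=0, s2=0, s3=0, s4=1

Syndrome = 8 (error at position 8)


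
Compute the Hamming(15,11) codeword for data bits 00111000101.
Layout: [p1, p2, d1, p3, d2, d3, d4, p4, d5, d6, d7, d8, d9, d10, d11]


Parity bits: p1=0, p2=1, p3=0, p4=1

010001111000101


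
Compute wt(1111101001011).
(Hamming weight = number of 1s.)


Counting 1s in 1111101001011

9


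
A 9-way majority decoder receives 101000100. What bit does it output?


Ones: 3 out of 9
Threshold: 5

0 (3/9 voted 1)


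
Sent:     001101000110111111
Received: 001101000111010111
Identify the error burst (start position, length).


XOR: 000000000001101000

Burst at position 11, length 4


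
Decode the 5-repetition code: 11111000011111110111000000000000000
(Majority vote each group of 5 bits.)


Groups: 11111, 00001, 11111, 10111, 00000, 00000, 00000
Majority votes: 1011000

1011000


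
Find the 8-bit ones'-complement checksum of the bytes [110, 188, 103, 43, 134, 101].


Sum = 679 mod 256 = 167
Complement = 88

88


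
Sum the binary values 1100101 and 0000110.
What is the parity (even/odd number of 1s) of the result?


1100101 = 101
0000110 = 6
Sum = 107 = 1101011
1s count = 5

odd parity (5 ones in 1101011)


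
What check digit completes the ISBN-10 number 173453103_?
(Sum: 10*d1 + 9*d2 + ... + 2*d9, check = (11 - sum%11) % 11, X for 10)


Weighted sum: 180
180 mod 11 = 4

Check digit: 7


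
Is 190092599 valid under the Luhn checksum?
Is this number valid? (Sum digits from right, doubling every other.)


Luhn sum = 46
46 mod 10 = 6

Invalid (Luhn sum mod 10 = 6)


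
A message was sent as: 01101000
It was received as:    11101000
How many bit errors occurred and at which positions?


XOR: 10000000

1 error(s) at position(s): 0


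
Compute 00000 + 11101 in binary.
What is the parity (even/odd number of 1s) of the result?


00000 = 0
11101 = 29
Sum = 29 = 11101
1s count = 4

even parity (4 ones in 11101)


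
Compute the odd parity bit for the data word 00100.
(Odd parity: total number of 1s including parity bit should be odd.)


Number of 1s in data: 1
Parity bit: 0

0


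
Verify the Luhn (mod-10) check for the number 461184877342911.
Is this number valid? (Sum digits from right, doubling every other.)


Luhn sum = 72
72 mod 10 = 2

Invalid (Luhn sum mod 10 = 2)


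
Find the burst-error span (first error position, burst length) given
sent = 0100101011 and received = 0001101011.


XOR: 0101000000

Burst at position 1, length 3


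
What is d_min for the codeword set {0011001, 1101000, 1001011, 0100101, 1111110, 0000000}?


Comparing all pairs, minimum distance: 3
Can detect 2 errors, correct 1 errors

3


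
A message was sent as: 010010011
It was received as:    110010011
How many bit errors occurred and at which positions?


XOR: 100000000

1 error(s) at position(s): 0


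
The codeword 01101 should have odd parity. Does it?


Number of 1s: 3

Yes, parity is correct (3 ones)


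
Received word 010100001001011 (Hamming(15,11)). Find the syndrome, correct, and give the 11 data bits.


Syndrome = 2: error at position 2

Data: 00001001011 (corrected bit 2)


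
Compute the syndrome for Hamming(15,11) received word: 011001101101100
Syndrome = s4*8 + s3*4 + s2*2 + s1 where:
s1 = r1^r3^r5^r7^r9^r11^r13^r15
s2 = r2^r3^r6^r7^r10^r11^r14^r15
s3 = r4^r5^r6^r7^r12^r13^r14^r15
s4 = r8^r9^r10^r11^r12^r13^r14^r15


s1=0, s2=1, s3=0, s4=0

Syndrome = 2 (error at position 2)


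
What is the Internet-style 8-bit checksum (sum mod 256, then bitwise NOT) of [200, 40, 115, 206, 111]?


Sum = 672 mod 256 = 160
Complement = 95

95


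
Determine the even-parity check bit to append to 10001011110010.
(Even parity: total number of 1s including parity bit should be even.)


Number of 1s in data: 7
Parity bit: 1

1


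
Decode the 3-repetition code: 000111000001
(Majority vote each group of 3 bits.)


Groups: 000, 111, 000, 001
Majority votes: 0100

0100


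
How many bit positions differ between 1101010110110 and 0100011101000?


XOR: 1001001011110
Count of 1s: 7

7


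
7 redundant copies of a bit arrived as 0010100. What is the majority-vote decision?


Ones: 2 out of 7
Threshold: 4

0 (2/7 voted 1)


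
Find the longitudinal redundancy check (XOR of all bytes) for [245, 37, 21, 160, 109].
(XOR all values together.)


XOR chain: 245 ^ 37 ^ 21 ^ 160 ^ 109 = 8

8


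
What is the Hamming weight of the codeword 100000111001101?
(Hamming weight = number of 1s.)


Counting 1s in 100000111001101

7


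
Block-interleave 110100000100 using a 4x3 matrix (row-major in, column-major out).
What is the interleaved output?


Matrix:
  110
  100
  000
  100
Read columns: 110110000000

110110000000


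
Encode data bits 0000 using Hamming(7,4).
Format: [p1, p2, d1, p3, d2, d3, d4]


Parity bits: p1=0, p2=0, p3=0

0000000


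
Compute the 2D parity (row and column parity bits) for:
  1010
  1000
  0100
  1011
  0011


Row parities: 01110
Column parities: 1110

Row P: 01110, Col P: 1110, Corner: 1


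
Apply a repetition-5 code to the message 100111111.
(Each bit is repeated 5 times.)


Each bit -> 5 copies

111110000000000111111111111111111111111111111


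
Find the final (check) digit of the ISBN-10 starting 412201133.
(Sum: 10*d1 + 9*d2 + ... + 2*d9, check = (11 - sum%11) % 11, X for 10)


Weighted sum: 103
103 mod 11 = 4

Check digit: 7


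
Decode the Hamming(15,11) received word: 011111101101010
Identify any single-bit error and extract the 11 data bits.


Syndrome = 0: no error detected

Data: 11111101010 (no errors)


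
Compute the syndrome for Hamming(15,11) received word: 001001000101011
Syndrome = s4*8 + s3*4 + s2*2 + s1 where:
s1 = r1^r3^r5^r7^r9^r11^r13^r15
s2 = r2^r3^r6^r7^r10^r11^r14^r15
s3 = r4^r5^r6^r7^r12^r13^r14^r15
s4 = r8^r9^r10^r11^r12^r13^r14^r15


s1=0, s2=1, s3=0, s4=0

Syndrome = 2 (error at position 2)


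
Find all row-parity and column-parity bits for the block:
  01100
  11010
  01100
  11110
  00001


Row parities: 01001
Column parities: 00101

Row P: 01001, Col P: 00101, Corner: 0


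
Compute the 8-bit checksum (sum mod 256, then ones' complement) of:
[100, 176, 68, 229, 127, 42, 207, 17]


Sum = 966 mod 256 = 198
Complement = 57

57


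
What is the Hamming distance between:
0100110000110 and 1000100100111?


XOR: 1100010100001
Count of 1s: 5

5


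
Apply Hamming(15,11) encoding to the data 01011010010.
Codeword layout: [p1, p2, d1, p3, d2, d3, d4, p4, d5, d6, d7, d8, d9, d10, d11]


Parity bits: p1=0, p2=1, p3=1, p4=1

010110111010010


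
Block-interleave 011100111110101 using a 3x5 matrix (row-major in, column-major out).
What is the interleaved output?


Matrix:
  01110
  01111
  10101
Read columns: 001110111110011

001110111110011


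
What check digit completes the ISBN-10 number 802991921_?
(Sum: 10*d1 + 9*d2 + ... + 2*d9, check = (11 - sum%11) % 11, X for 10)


Weighted sum: 262
262 mod 11 = 9

Check digit: 2


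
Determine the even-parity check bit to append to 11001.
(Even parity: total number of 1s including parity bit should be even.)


Number of 1s in data: 3
Parity bit: 1

1


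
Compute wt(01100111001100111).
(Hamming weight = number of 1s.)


Counting 1s in 01100111001100111

10


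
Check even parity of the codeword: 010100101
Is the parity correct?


Number of 1s: 4

Yes, parity is correct (4 ones)


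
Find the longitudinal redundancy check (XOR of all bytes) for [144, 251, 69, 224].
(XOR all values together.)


XOR chain: 144 ^ 251 ^ 69 ^ 224 = 206

206


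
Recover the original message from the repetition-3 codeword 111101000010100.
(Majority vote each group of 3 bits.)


Groups: 111, 101, 000, 010, 100
Majority votes: 11000

11000


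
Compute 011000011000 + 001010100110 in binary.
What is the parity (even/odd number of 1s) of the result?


011000011000 = 1560
001010100110 = 678
Sum = 2238 = 100010111110
1s count = 7

odd parity (7 ones in 100010111110)


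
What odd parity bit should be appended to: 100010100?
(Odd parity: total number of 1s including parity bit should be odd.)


Number of 1s in data: 3
Parity bit: 0

0


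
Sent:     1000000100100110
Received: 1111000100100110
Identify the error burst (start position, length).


XOR: 0111000000000000

Burst at position 1, length 3


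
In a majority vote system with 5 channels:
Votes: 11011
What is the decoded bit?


Ones: 4 out of 5
Threshold: 3

1 (4/5 voted 1)


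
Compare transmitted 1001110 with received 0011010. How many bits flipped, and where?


XOR: 1010100

3 error(s) at position(s): 0, 2, 4


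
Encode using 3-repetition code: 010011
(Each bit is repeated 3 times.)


Each bit -> 3 copies

000111000000111111


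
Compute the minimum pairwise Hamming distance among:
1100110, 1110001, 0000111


Comparing all pairs, minimum distance: 3
Can detect 2 errors, correct 1 errors

3


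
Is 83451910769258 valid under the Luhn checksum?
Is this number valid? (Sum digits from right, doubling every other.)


Luhn sum = 67
67 mod 10 = 7

Invalid (Luhn sum mod 10 = 7)


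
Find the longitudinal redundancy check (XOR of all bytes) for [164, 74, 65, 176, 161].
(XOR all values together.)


XOR chain: 164 ^ 74 ^ 65 ^ 176 ^ 161 = 190

190


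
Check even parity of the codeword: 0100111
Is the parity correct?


Number of 1s: 4

Yes, parity is correct (4 ones)


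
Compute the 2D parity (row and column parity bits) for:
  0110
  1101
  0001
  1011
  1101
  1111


Row parities: 011110
Column parities: 0011

Row P: 011110, Col P: 0011, Corner: 0


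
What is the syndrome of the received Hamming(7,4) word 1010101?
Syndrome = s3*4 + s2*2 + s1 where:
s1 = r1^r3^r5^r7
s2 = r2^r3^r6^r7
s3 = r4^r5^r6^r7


s1=0, s2=0, s3=0

Syndrome = 0 (no error)


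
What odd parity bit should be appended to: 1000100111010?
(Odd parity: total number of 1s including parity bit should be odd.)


Number of 1s in data: 6
Parity bit: 1

1


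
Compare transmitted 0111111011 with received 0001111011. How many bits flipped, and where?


XOR: 0110000000

2 error(s) at position(s): 1, 2


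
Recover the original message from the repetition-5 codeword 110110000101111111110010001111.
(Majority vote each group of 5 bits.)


Groups: 11011, 00001, 01111, 11111, 00100, 01111
Majority votes: 101101

101101


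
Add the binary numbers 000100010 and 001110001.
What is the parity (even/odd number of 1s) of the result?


000100010 = 34
001110001 = 113
Sum = 147 = 10010011
1s count = 4

even parity (4 ones in 10010011)


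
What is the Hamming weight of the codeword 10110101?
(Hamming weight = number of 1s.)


Counting 1s in 10110101

5


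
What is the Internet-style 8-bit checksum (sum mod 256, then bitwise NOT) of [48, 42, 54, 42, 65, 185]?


Sum = 436 mod 256 = 180
Complement = 75

75


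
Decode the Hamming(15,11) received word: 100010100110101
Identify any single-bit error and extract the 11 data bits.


Syndrome = 0: no error detected

Data: 01010110101 (no errors)


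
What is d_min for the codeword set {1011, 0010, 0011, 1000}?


Comparing all pairs, minimum distance: 1
Can detect 0 errors, correct 0 errors

1


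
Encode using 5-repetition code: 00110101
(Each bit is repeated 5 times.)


Each bit -> 5 copies

0000000000111111111100000111110000011111


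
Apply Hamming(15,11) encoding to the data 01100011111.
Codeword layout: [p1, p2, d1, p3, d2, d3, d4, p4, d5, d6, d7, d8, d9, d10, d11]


Parity bits: p1=0, p2=0, p3=0, p4=1

000011010011111


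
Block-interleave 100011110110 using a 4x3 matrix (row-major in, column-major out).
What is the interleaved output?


Matrix:
  100
  011
  110
  110
Read columns: 101101110100

101101110100


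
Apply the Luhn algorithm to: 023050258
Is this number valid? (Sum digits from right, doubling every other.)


Luhn sum = 23
23 mod 10 = 3

Invalid (Luhn sum mod 10 = 3)


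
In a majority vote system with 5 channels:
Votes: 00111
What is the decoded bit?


Ones: 3 out of 5
Threshold: 3

1 (3/5 voted 1)


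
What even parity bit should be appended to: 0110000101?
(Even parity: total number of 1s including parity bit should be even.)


Number of 1s in data: 4
Parity bit: 0

0


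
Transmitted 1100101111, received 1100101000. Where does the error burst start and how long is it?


XOR: 0000000111

Burst at position 7, length 3


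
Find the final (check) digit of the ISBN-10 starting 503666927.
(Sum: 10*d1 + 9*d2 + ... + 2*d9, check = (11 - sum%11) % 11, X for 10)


Weighted sum: 238
238 mod 11 = 7

Check digit: 4


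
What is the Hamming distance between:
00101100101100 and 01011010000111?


XOR: 01110110101011
Count of 1s: 9

9


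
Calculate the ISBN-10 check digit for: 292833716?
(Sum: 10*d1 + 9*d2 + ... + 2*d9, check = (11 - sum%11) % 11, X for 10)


Weighted sum: 249
249 mod 11 = 7

Check digit: 4


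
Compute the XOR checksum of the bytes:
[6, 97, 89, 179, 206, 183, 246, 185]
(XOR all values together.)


XOR chain: 6 ^ 97 ^ 89 ^ 179 ^ 206 ^ 183 ^ 246 ^ 185 = 187

187


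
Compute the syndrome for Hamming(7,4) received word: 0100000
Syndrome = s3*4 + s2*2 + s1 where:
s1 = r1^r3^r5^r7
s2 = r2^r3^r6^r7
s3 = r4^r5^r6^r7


s1=0, s2=1, s3=0

Syndrome = 2 (error at position 2)


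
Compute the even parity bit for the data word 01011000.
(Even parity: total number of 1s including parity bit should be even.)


Number of 1s in data: 3
Parity bit: 1

1


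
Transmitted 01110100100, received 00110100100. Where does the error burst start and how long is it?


XOR: 01000000000

Burst at position 1, length 1


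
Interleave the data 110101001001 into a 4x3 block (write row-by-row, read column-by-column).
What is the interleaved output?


Matrix:
  110
  101
  001
  001
Read columns: 110010000111

110010000111


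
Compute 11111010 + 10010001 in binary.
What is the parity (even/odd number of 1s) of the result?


11111010 = 250
10010001 = 145
Sum = 395 = 110001011
1s count = 5

odd parity (5 ones in 110001011)


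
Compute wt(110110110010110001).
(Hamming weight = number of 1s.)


Counting 1s in 110110110010110001

10


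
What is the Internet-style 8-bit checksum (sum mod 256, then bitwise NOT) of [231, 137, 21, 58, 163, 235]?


Sum = 845 mod 256 = 77
Complement = 178

178


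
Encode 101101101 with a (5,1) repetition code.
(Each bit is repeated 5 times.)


Each bit -> 5 copies

111110000011111111110000011111111110000011111


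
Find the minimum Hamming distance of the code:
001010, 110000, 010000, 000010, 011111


Comparing all pairs, minimum distance: 1
Can detect 0 errors, correct 0 errors

1


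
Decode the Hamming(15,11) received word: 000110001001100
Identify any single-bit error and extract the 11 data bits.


Syndrome = 9: error at position 9

Data: 01000001100 (corrected bit 9)


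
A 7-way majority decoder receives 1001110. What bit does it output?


Ones: 4 out of 7
Threshold: 4

1 (4/7 voted 1)


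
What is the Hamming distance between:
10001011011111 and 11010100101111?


XOR: 01011111110000
Count of 1s: 8

8


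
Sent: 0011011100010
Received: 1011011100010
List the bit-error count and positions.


XOR: 1000000000000

1 error(s) at position(s): 0


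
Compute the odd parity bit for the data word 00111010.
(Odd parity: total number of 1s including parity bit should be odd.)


Number of 1s in data: 4
Parity bit: 1

1


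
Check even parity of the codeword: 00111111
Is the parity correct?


Number of 1s: 6

Yes, parity is correct (6 ones)


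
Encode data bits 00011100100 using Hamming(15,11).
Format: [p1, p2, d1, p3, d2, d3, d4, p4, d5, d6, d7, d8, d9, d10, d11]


Parity bits: p1=1, p2=0, p3=0, p4=1

100000111100100


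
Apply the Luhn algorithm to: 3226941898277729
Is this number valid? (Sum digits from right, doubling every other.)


Luhn sum = 94
94 mod 10 = 4

Invalid (Luhn sum mod 10 = 4)


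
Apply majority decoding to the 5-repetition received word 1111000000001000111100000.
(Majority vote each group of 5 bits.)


Groups: 11110, 00000, 00100, 01111, 00000
Majority votes: 10010

10010


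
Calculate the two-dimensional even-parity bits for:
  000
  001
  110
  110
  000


Row parities: 01000
Column parities: 001

Row P: 01000, Col P: 001, Corner: 1


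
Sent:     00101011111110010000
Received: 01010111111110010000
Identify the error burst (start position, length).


XOR: 01111100000000000000

Burst at position 1, length 5


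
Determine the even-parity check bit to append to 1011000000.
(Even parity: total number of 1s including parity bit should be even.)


Number of 1s in data: 3
Parity bit: 1

1


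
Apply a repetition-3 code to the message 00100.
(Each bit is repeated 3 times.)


Each bit -> 3 copies

000000111000000


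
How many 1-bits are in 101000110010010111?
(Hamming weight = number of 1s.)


Counting 1s in 101000110010010111

9


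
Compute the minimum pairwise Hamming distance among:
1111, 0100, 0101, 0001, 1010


Comparing all pairs, minimum distance: 1
Can detect 0 errors, correct 0 errors

1


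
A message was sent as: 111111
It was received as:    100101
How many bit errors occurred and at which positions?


XOR: 011010

3 error(s) at position(s): 1, 2, 4


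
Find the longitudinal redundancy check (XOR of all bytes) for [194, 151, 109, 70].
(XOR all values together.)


XOR chain: 194 ^ 151 ^ 109 ^ 70 = 126

126


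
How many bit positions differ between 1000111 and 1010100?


XOR: 0010011
Count of 1s: 3

3


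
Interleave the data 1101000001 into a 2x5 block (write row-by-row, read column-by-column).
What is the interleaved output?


Matrix:
  11010
  00001
Read columns: 1010001001

1010001001


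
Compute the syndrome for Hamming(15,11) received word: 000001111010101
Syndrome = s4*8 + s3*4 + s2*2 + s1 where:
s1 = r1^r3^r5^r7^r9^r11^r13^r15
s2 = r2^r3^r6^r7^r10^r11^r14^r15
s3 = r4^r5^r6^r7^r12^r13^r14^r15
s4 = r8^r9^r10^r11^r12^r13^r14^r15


s1=1, s2=0, s3=0, s4=1

Syndrome = 9 (error at position 9)


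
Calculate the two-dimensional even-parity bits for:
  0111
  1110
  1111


Row parities: 110
Column parities: 0110

Row P: 110, Col P: 0110, Corner: 0


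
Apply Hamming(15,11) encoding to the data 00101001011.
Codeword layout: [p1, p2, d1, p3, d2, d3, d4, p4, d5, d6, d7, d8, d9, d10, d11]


Parity bits: p1=0, p2=1, p3=0, p4=0

010001001001011


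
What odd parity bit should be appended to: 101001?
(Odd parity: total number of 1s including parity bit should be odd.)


Number of 1s in data: 3
Parity bit: 0

0


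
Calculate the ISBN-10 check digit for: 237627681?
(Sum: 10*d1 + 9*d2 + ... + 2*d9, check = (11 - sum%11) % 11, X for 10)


Weighted sum: 242
242 mod 11 = 0

Check digit: 0


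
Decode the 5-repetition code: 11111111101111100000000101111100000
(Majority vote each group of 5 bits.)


Groups: 11111, 11110, 11111, 00000, 00010, 11111, 00000
Majority votes: 1110010

1110010


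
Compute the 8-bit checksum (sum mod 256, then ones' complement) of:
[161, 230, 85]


Sum = 476 mod 256 = 220
Complement = 35

35


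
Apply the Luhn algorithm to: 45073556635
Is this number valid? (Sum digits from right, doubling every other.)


Luhn sum = 39
39 mod 10 = 9

Invalid (Luhn sum mod 10 = 9)


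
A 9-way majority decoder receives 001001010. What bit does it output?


Ones: 3 out of 9
Threshold: 5

0 (3/9 voted 1)


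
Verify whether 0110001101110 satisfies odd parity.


Number of 1s: 7

Yes, parity is correct (7 ones)


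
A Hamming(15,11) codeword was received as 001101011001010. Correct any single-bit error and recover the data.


Syndrome = 2: error at position 2

Data: 10101001010 (corrected bit 2)


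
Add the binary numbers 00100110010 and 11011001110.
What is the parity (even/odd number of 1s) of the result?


00100110010 = 306
11011001110 = 1742
Sum = 2048 = 100000000000
1s count = 1

odd parity (1 ones in 100000000000)


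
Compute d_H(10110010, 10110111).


XOR: 00000101
Count of 1s: 2

2


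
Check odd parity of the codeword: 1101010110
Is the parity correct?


Number of 1s: 6

No, parity error (6 ones)


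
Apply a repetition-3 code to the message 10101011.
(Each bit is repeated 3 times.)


Each bit -> 3 copies

111000111000111000111111


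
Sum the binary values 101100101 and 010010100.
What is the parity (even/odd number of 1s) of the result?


101100101 = 357
010010100 = 148
Sum = 505 = 111111001
1s count = 7

odd parity (7 ones in 111111001)


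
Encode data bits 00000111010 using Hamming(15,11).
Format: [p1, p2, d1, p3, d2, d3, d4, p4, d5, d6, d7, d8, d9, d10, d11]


Parity bits: p1=1, p2=1, p3=0, p4=0

110000000111010


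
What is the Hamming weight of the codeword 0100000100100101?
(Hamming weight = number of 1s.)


Counting 1s in 0100000100100101

5


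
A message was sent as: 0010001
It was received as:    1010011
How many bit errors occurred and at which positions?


XOR: 1000010

2 error(s) at position(s): 0, 5


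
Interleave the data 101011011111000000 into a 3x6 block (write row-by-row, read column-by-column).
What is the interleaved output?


Matrix:
  101011
  011111
  000000
Read columns: 100010110010110110

100010110010110110


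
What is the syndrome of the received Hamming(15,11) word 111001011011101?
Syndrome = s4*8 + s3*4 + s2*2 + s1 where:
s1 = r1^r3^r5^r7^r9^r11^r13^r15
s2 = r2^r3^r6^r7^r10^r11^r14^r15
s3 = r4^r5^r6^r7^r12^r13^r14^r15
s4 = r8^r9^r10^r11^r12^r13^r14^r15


s1=0, s2=1, s3=0, s4=0

Syndrome = 2 (error at position 2)


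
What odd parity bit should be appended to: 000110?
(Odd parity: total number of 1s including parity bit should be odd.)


Number of 1s in data: 2
Parity bit: 1

1


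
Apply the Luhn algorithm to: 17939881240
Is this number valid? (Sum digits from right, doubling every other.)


Luhn sum = 57
57 mod 10 = 7

Invalid (Luhn sum mod 10 = 7)


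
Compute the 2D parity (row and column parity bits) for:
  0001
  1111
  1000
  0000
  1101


Row parities: 10101
Column parities: 1011

Row P: 10101, Col P: 1011, Corner: 1


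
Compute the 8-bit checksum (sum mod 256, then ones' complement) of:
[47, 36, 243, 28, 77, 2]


Sum = 433 mod 256 = 177
Complement = 78

78


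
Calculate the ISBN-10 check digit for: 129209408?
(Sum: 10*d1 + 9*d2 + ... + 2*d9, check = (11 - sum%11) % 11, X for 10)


Weighted sum: 191
191 mod 11 = 4

Check digit: 7


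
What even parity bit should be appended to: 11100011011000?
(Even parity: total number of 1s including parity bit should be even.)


Number of 1s in data: 7
Parity bit: 1

1


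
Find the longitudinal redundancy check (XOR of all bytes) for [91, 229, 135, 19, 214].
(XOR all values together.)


XOR chain: 91 ^ 229 ^ 135 ^ 19 ^ 214 = 252

252


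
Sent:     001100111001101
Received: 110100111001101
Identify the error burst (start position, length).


XOR: 111000000000000

Burst at position 0, length 3
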